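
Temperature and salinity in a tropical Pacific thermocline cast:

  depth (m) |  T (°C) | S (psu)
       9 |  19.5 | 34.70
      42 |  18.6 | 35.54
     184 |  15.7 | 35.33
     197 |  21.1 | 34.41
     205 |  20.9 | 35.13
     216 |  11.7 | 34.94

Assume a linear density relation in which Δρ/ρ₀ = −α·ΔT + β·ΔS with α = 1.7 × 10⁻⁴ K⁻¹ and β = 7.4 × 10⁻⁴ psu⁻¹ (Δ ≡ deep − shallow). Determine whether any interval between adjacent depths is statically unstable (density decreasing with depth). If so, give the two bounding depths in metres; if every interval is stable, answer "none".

184–197 m

Evaluate Δρ/ρ₀ = −αΔT + βΔS across each adjacent pair:
  9–42 m: −αΔT+βΔS = −(1.7 × 10⁻⁴)(-0.9)+(7.4 × 10⁻⁴)(+0.84) = 7.7 × 10⁻⁴ → stable
  42–184 m: −αΔT+βΔS = −(1.7 × 10⁻⁴)(-2.9)+(7.4 × 10⁻⁴)(-0.21) = 3.4 × 10⁻⁴ → stable
  184–197 m: −αΔT+βΔS = −(1.7 × 10⁻⁴)(+5.4)+(7.4 × 10⁻⁴)(-0.92) = -1.6 × 10⁻³ → UNSTABLE
  197–205 m: −αΔT+βΔS = −(1.7 × 10⁻⁴)(-0.2)+(7.4 × 10⁻⁴)(+0.72) = 5.7 × 10⁻⁴ → stable
  205–216 m: −αΔT+βΔS = −(1.7 × 10⁻⁴)(-9.2)+(7.4 × 10⁻⁴)(-0.19) = 1.4 × 10⁻³ → stable
The 184–197 m interval has Δρ < 0: lighter water underlies denser water.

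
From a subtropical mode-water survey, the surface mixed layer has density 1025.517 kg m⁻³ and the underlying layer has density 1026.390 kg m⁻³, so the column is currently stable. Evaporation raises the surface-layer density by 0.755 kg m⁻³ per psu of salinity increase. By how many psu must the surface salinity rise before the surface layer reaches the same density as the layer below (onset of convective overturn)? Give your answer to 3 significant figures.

Density deficit of the surface layer: 1026.390 − 1025.517 = 0.873 kg m⁻³.
Required change = 0.873 / 0.755 = 1.16 psu.

1.16 psu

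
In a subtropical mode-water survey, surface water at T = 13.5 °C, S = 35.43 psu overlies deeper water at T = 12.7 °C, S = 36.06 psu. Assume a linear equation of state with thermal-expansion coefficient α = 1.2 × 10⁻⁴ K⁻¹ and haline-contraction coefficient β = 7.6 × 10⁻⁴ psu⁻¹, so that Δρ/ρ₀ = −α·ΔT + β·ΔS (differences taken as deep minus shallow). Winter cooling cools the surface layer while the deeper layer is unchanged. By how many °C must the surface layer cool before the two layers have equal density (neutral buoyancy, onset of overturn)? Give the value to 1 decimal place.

4.8 °C

Neutral buoyancy requires Δρ = 0, i.e. −α(T_deep − T_surf′) + β(S_deep − S_surf) = 0.
T_surf′ = T_deep − (β/α)·ΔS = 12.7 − (7.6 × 10⁻⁴/1.2 × 10⁻⁴)·(+0.63) = 8.710 °C.
Cooling required: 13.5 − (8.710) = 4.790 °C.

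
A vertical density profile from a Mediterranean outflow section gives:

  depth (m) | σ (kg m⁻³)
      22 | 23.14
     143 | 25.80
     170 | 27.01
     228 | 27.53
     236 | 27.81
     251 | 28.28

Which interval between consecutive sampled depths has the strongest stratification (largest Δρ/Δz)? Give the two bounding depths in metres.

Compute the density gradient over each adjacent pair:
  22–143 m: Δρ/Δz = 2.66/121 = 0.022 kg m⁻⁴
  143–170 m: Δρ/Δz = 1.21/27 = 0.045 kg m⁻⁴
  170–228 m: Δρ/Δz = 0.52/58 = 9.0 × 10⁻³ kg m⁻⁴
  228–236 m: Δρ/Δz = 0.28/8 = 0.035 kg m⁻⁴
  236–251 m: Δρ/Δz = 0.47/15 = 0.031 kg m⁻⁴
The largest gradient is in the 143–170 m interval — the pycnocline.

143–170 m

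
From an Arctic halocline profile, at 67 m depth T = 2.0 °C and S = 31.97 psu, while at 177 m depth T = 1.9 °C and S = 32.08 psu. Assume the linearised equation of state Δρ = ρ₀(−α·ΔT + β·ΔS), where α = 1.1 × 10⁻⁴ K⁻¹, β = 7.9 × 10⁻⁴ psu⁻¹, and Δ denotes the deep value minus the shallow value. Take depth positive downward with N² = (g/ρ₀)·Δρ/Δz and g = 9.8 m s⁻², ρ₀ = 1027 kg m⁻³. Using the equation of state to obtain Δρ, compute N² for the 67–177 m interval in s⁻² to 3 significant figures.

ΔT = -0.1 K, ΔS = +0.11 psu (deep − shallow).
Δρ/ρ₀ = −αΔT + βΔS = 1.10 × 10⁻⁵ + 8.69 × 10⁻⁵ = 9.79 × 10⁻⁵, so Δρ ≈ 0.1005 kg m⁻³.
N² = (g/ρ₀)·Δρ/Δz = g·(Δρ/ρ₀)/Δz = 9.8 × 9.79 × 10⁻⁵ / 110 = 8.7220 × 10⁻⁶ s⁻² ≈ 8.72 × 10⁻⁶ s⁻².

8.72 × 10⁻⁶ s⁻²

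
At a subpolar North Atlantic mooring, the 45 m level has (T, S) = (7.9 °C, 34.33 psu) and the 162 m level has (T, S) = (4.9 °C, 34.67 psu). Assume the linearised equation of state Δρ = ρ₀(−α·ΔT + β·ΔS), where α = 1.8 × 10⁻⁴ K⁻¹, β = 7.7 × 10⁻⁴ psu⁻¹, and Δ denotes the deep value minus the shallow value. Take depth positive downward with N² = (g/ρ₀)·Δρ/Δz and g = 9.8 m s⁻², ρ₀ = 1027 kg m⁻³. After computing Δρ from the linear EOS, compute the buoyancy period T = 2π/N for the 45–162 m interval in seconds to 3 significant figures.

767 s

ΔT = -3.0 K, ΔS = +0.34 psu (deep − shallow).
Δρ/ρ₀ = −αΔT + βΔS = 5.40 × 10⁻⁴ + 2.618 × 10⁻⁴ = 8.018 × 10⁻⁴, so Δρ ≈ 0.8234 kg m⁻³.
N² = (g/ρ₀)·Δρ/Δz = g·(Δρ/ρ₀)/Δz = 9.8 × 8.018 × 10⁻⁴ / 117 = 6.7159 × 10⁻⁵ s⁻².
N = √(6.7159 × 10⁻⁵) = 8.1951 × 10⁻³ rad s⁻¹ → T = 2π/N = 766.70 s ≈ 767 s.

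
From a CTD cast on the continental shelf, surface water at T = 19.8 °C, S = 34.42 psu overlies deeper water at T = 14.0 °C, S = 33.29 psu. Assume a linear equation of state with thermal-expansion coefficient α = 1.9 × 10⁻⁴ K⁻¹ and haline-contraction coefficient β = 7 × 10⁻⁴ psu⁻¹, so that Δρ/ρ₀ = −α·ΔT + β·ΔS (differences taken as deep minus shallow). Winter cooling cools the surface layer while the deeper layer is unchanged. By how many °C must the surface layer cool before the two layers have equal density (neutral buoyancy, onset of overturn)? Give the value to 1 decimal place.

1.6 °C

Neutral buoyancy requires Δρ = 0, i.e. −α(T_deep − T_surf′) + β(S_deep − S_surf) = 0.
T_surf′ = T_deep − (β/α)·ΔS = 14.0 − (7 × 10⁻⁴/1.9 × 10⁻⁴)·(-1.13) = 18.163 °C.
Cooling required: 19.8 − (18.163) = 1.637 °C.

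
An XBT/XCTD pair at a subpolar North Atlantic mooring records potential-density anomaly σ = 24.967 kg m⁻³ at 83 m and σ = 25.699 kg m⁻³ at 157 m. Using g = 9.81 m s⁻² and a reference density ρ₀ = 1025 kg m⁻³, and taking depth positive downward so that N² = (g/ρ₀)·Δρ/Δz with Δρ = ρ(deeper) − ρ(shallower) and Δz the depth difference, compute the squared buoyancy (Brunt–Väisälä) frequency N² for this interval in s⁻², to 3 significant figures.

9.47 × 10⁻⁵ s⁻²

Δρ = 1025.699 − 1024.967 = 0.732 kg m⁻³ over Δz = 157 − 83 = 74 m.
N² = (9.81/1025) × (0.732/74) = 9.4673 × 10⁻⁵ s⁻² ≈ 9.47 × 10⁻⁵ s⁻².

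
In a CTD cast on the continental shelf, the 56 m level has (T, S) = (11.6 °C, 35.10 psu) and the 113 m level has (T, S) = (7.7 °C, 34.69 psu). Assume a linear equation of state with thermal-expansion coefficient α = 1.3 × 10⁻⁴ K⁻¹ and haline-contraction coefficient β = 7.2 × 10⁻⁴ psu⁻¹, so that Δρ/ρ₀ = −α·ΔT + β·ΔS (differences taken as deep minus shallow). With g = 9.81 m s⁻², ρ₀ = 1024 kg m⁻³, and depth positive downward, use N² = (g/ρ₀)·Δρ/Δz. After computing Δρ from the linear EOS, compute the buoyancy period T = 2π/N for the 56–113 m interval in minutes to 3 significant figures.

ΔT = -3.9 K, ΔS = -0.41 psu (deep − shallow).
Δρ/ρ₀ = −αΔT + βΔS = 5.07 × 10⁻⁴ − 2.952 × 10⁻⁴ = 2.118 × 10⁻⁴, so Δρ ≈ 0.2169 kg m⁻³.
N² = (g/ρ₀)·Δρ/Δz = g·(Δρ/ρ₀)/Δz = 9.81 × 2.118 × 10⁻⁴ / 57 = 3.6452 × 10⁻⁵ s⁻².
N = √(3.6452 × 10⁻⁵) = 6.0375 × 10⁻³ rad s⁻¹ → T = 2π/N = 1.0407 × 10³ s = 17.345 min ≈ 17.3 min.

17.3 min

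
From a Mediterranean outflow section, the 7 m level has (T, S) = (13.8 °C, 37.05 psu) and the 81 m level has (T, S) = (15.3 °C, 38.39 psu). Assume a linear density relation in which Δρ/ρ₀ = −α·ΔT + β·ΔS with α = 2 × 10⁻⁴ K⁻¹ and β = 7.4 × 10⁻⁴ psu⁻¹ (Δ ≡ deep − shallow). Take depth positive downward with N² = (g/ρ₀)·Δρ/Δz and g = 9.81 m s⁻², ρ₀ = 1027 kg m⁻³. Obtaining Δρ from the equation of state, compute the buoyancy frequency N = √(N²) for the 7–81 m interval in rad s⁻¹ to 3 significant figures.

ΔT = +1.5 K, ΔS = +1.34 psu (deep − shallow).
Δρ/ρ₀ = −αΔT + βΔS = -3.00 × 10⁻⁴ + 9.916 × 10⁻⁴ = 6.916 × 10⁻⁴, so Δρ ≈ 0.7103 kg m⁻³.
N² = (g/ρ₀)·Δρ/Δz = g·(Δρ/ρ₀)/Δz = 9.81 × 6.916 × 10⁻⁴ / 74 = 9.1684 × 10⁻⁵ s⁻².
N = √(9.1684 × 10⁻⁵) = 9.5752 × 10⁻³ rad s⁻¹ ≈ 9.58 × 10⁻³ rad s⁻¹.

9.58 × 10⁻³ rad s⁻¹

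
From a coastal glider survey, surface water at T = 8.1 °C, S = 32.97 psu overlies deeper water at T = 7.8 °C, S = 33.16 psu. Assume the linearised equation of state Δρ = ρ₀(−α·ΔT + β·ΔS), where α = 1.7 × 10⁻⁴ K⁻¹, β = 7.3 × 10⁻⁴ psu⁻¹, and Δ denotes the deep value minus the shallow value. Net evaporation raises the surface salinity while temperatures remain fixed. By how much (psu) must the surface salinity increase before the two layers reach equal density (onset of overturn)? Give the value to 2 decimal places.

Neutral buoyancy requires −α(T_deep − T_surf) + β(S_deep − S_surf′) = 0.
S_surf′ = S_deep − (α/β)·ΔT = 33.16 − (1.7 × 10⁻⁴/7.3 × 10⁻⁴)·(-0.3) = 33.2299 psu.
Increase required: 33.2299 − 32.97 = 0.2599 psu.

0.26 psu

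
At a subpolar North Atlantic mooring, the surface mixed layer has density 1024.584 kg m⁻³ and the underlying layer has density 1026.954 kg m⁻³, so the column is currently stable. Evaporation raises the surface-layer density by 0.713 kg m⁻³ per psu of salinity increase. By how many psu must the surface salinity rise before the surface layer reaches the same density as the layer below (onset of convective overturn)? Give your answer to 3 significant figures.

Density deficit of the surface layer: 1026.954 − 1024.584 = 2.37 kg m⁻³.
Required change = 2.37 / 0.713 = 3.32 psu.

3.32 psu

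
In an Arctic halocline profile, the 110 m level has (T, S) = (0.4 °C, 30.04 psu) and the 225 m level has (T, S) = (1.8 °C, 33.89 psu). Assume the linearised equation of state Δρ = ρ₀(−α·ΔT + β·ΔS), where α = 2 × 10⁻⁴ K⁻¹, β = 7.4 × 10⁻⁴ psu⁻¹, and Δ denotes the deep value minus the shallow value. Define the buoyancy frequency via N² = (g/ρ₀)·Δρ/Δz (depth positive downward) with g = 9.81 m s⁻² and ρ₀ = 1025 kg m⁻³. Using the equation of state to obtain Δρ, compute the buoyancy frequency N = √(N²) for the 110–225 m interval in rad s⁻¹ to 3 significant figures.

ΔT = +1.4 K, ΔS = +3.85 psu (deep − shallow).
Δρ/ρ₀ = −αΔT + βΔS = -2.80 × 10⁻⁴ + 2.849 × 10⁻³ = 2.569 × 10⁻³, so Δρ ≈ 2.633 kg m⁻³.
N² = (g/ρ₀)·Δρ/Δz = g·(Δρ/ρ₀)/Δz = 9.81 × 2.569 × 10⁻³ / 115 = 2.1915 × 10⁻⁴ s⁻².
N = √(2.1915 × 10⁻⁴) = 0.014804 rad s⁻¹ ≈ 0.0148 rad s⁻¹.

0.0148 rad s⁻¹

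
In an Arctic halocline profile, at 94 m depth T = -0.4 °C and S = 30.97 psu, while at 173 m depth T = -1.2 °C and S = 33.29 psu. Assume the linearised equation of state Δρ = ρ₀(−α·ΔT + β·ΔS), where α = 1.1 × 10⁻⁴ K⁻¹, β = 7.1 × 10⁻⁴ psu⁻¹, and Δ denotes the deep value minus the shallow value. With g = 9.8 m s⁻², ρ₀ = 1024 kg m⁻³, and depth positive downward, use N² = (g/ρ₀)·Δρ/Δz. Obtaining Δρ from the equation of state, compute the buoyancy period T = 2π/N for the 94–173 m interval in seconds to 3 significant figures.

ΔT = -0.8 K, ΔS = +2.32 psu (deep − shallow).
Δρ/ρ₀ = −αΔT + βΔS = 8.80 × 10⁻⁵ + 1.6472 × 10⁻³ = 1.7352 × 10⁻³, so Δρ ≈ 1.777 kg m⁻³.
N² = (g/ρ₀)·Δρ/Δz = g·(Δρ/ρ₀)/Δz = 9.8 × 1.7352 × 10⁻³ / 79 = 2.1525 × 10⁻⁴ s⁻².
N = √(2.1525 × 10⁻⁴) = 0.014671 rad s⁻¹ → T = 2π/N = 428.27 s ≈ 428 s.

428 s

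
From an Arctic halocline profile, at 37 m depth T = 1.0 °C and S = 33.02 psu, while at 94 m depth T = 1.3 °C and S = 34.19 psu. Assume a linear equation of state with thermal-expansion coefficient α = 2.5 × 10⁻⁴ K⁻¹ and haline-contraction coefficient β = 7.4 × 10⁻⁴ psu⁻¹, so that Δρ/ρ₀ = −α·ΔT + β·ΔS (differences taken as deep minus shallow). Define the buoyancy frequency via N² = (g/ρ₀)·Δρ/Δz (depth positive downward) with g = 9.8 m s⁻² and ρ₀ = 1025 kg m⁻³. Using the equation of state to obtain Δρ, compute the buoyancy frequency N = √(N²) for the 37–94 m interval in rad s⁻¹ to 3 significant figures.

0.0117 rad s⁻¹

ΔT = +0.3 K, ΔS = +1.17 psu (deep − shallow).
Δρ/ρ₀ = −αΔT + βΔS = -7.50 × 10⁻⁵ + 8.658 × 10⁻⁴ = 7.908 × 10⁻⁴, so Δρ ≈ 0.8106 kg m⁻³.
N² = (g/ρ₀)·Δρ/Δz = g·(Δρ/ρ₀)/Δz = 9.8 × 7.908 × 10⁻⁴ / 57 = 1.3596 × 10⁻⁴ s⁻².
N = √(1.3596 × 10⁻⁴) = 0.011660 rad s⁻¹ ≈ 0.0117 rad s⁻¹.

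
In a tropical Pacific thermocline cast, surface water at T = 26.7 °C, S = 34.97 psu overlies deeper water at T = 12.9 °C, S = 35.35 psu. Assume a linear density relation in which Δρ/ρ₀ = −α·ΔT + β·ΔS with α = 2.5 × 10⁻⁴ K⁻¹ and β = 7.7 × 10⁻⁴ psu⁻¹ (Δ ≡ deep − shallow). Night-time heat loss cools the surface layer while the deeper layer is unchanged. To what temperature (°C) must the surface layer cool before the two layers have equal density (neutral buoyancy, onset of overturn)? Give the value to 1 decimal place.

Neutral buoyancy requires Δρ = 0, i.e. −α(T_deep − T_surf′) + β(S_deep − S_surf) = 0.
T_surf′ = T_deep − (β/α)·ΔS = 12.9 − (7.7 × 10⁻⁴/2.5 × 10⁻⁴)·(+0.38) = 11.730 °C.
Cooling required: 26.7 − (11.730) = 14.970 °C.

11.7 °C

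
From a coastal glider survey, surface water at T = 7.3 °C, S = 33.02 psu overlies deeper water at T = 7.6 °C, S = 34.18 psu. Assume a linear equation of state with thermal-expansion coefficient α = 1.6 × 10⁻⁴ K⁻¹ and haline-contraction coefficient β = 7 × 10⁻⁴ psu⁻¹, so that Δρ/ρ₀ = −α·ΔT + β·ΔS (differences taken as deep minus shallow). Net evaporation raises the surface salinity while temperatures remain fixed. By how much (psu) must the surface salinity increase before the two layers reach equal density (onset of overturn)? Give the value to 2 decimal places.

1.09 psu

Neutral buoyancy requires −α(T_deep − T_surf) + β(S_deep − S_surf′) = 0.
S_surf′ = S_deep − (α/β)·ΔT = 34.18 − (1.6 × 10⁻⁴/7 × 10⁻⁴)·(+0.3) = 34.1114 psu.
Increase required: 34.1114 − 33.02 = 1.0914 psu.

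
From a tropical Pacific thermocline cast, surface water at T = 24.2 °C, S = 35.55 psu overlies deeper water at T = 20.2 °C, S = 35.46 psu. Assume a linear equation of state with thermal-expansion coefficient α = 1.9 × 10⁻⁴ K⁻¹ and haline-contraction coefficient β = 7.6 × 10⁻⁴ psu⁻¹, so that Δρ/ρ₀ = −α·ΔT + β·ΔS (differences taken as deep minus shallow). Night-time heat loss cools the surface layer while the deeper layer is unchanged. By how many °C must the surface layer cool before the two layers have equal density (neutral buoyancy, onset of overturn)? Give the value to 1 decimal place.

3.6 °C

Neutral buoyancy requires Δρ = 0, i.e. −α(T_deep − T_surf′) + β(S_deep − S_surf) = 0.
T_surf′ = T_deep − (β/α)·ΔS = 20.2 − (7.6 × 10⁻⁴/1.9 × 10⁻⁴)·(-0.09) = 20.560 °C.
Cooling required: 24.2 − (20.560) = 3.640 °C.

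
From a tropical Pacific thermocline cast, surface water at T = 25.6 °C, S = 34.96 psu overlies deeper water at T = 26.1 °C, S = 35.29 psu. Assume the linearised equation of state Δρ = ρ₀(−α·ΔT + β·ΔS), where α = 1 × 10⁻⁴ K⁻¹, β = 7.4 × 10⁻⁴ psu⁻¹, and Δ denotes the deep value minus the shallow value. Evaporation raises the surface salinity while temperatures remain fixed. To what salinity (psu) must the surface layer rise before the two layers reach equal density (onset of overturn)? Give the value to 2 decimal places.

35.22 psu

Neutral buoyancy requires −α(T_deep − T_surf) + β(S_deep − S_surf′) = 0.
S_surf′ = S_deep − (α/β)·ΔT = 35.29 − (1 × 10⁻⁴/7.4 × 10⁻⁴)·(+0.5) = 35.2224 psu.
Increase required: 35.2224 − 34.96 = 0.2624 psu.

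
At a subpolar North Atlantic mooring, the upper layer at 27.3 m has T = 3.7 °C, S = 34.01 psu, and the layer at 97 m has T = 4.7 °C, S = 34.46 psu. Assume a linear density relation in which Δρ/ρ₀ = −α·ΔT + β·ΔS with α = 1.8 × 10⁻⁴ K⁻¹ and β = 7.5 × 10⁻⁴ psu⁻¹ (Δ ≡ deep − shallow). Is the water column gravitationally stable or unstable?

ΔT = 4.7 − 3.7 = +1.0 K and ΔS = 34.46 − 34.01 = +0.45 psu (deep − shallow).
−αΔT = -1.80 × 10⁻⁴; βΔS = 3.375 × 10⁻⁴; sum Δρ/ρ₀ = 1.575 × 10⁻⁴.
Δρ/ρ₀ > 0, so Δρ > 0: deeper water is denser → statically stable.

stable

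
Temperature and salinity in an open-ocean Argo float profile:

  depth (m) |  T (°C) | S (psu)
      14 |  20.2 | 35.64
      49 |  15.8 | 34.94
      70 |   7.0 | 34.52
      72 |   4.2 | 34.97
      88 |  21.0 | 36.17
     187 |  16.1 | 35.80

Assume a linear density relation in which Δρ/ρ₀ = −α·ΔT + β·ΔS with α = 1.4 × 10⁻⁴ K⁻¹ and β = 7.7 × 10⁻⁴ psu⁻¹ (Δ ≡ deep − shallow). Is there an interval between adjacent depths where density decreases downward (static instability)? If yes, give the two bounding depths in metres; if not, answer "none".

Evaluate Δρ/ρ₀ = −αΔT + βΔS across each adjacent pair:
  14–49 m: −αΔT+βΔS = −(1.4 × 10⁻⁴)(-4.4)+(7.7 × 10⁻⁴)(-0.70) = 7.7 × 10⁻⁵ → stable
  49–70 m: −αΔT+βΔS = −(1.4 × 10⁻⁴)(-8.8)+(7.7 × 10⁻⁴)(-0.42) = 9.1 × 10⁻⁴ → stable
  70–72 m: −αΔT+βΔS = −(1.4 × 10⁻⁴)(-2.8)+(7.7 × 10⁻⁴)(+0.45) = 7.4 × 10⁻⁴ → stable
  72–88 m: −αΔT+βΔS = −(1.4 × 10⁻⁴)(+16.8)+(7.7 × 10⁻⁴)(+1.20) = -1.4 × 10⁻³ → UNSTABLE
  88–187 m: −αΔT+βΔS = −(1.4 × 10⁻⁴)(-4.9)+(7.7 × 10⁻⁴)(-0.37) = 4.0 × 10⁻⁴ → stable
The 72–88 m interval has Δρ < 0: lighter water underlies denser water.

72–88 m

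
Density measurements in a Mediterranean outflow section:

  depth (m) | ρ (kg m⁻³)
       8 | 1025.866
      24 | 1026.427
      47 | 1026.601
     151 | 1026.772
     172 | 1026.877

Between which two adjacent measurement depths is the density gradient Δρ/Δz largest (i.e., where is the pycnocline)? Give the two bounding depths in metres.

Compute the density gradient over each adjacent pair:
  8–24 m: Δρ/Δz = 0.561/16 = 0.035 kg m⁻⁴
  24–47 m: Δρ/Δz = 0.174/23 = 7.6 × 10⁻³ kg m⁻⁴
  47–151 m: Δρ/Δz = 0.171/104 = 1.6 × 10⁻³ kg m⁻⁴
  151–172 m: Δρ/Δz = 0.105/21 = 5.0 × 10⁻³ kg m⁻⁴
The largest gradient is in the 8–24 m interval — the pycnocline.

8–24 m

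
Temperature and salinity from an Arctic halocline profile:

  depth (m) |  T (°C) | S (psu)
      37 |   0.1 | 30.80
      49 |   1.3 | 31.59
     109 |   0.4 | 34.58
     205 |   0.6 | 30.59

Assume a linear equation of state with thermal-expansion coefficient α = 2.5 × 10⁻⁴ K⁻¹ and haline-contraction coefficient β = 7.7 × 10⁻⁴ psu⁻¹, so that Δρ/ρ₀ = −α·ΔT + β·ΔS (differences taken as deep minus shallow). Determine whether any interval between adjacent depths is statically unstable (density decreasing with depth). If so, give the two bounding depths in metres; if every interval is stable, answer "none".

109–205 m

Evaluate Δρ/ρ₀ = −αΔT + βΔS across each adjacent pair:
  37–49 m: −αΔT+βΔS = −(2.5 × 10⁻⁴)(+1.2)+(7.7 × 10⁻⁴)(+0.79) = 3.1 × 10⁻⁴ → stable
  49–109 m: −αΔT+βΔS = −(2.5 × 10⁻⁴)(-0.9)+(7.7 × 10⁻⁴)(+2.99) = 2.5 × 10⁻³ → stable
  109–205 m: −αΔT+βΔS = −(2.5 × 10⁻⁴)(+0.2)+(7.7 × 10⁻⁴)(-3.99) = -3.1 × 10⁻³ → UNSTABLE
The 109–205 m interval has Δρ < 0: lighter water underlies denser water.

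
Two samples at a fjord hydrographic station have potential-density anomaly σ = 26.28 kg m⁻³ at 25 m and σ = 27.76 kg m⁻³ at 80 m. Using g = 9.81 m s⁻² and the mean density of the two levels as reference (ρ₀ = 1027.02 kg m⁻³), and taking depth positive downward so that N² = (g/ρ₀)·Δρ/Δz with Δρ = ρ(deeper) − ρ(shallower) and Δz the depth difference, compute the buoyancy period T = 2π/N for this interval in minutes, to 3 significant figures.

6.53 min

Δρ = 1027.76 − 1026.28 = 1.48 kg m⁻³ over Δz = 80 − 25 = 55 m.
N² = (9.81/1027.02) × (1.48/55) = 2.5703 × 10⁻⁴ s⁻².
N = √(2.5703 × 10⁻⁴) = 0.016032 rad s⁻¹, so T = 2π/N = 391.92 s = 6.5320 min ≈ 6.53 min.
A positive N² confirms static stability across the interval.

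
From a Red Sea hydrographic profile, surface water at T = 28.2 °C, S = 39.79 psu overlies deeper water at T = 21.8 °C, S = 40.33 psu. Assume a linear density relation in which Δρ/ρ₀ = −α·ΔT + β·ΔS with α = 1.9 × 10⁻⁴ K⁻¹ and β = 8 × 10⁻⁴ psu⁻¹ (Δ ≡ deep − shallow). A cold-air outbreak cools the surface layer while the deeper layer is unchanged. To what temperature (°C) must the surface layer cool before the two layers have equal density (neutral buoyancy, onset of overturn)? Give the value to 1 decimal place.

Neutral buoyancy requires Δρ = 0, i.e. −α(T_deep − T_surf′) + β(S_deep − S_surf) = 0.
T_surf′ = T_deep − (β/α)·ΔS = 21.8 − (8 × 10⁻⁴/1.9 × 10⁻⁴)·(+0.54) = 19.526 °C.
Cooling required: 28.2 − (19.526) = 8.674 °C.

19.5 °C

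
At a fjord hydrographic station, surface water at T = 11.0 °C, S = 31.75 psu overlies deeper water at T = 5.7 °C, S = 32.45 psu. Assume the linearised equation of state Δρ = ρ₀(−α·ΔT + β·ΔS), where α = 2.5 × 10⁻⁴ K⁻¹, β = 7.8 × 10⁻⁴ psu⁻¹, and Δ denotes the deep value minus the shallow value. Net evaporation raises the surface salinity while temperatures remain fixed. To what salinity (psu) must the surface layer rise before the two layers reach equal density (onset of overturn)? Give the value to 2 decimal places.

34.15 psu

Neutral buoyancy requires −α(T_deep − T_surf) + β(S_deep − S_surf′) = 0.
S_surf′ = S_deep − (α/β)·ΔT = 32.45 − (2.5 × 10⁻⁴/7.8 × 10⁻⁴)·(-5.3) = 34.1487 psu.
Increase required: 34.1487 − 31.75 = 2.3987 psu.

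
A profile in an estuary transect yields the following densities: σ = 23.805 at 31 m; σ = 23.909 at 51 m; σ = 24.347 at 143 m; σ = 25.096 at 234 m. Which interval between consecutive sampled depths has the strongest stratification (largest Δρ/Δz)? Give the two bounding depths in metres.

143–234 m

Compute the density gradient over each adjacent pair:
  31–51 m: Δρ/Δz = 0.104/20 = 5.2 × 10⁻³ kg m⁻⁴
  51–143 m: Δρ/Δz = 0.438/92 = 4.8 × 10⁻³ kg m⁻⁴
  143–234 m: Δρ/Δz = 0.749/91 = 8.2 × 10⁻³ kg m⁻⁴
The largest gradient is in the 143–234 m interval — the pycnocline.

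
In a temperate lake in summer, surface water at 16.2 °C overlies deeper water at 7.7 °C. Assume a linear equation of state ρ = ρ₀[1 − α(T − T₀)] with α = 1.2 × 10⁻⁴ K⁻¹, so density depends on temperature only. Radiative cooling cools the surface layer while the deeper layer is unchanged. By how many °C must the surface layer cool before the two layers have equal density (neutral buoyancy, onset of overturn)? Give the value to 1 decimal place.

8.5 °C

With temperature the only control, equal density requires T_surf′ = T_deep.
T_surf′ = 7.7 °C.
Cooling required: 16.2 − 7.7 = 8.5 °C.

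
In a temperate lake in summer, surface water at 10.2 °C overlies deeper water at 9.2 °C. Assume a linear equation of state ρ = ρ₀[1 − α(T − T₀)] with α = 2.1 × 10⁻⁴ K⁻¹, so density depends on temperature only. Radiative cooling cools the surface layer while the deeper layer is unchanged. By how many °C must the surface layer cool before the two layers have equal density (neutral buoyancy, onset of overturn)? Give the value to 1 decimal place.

1.0 °C

With temperature the only control, equal density requires T_surf′ = T_deep.
T_surf′ = 9.2 °C.
Cooling required: 10.2 − 9.2 = 1.0 °C.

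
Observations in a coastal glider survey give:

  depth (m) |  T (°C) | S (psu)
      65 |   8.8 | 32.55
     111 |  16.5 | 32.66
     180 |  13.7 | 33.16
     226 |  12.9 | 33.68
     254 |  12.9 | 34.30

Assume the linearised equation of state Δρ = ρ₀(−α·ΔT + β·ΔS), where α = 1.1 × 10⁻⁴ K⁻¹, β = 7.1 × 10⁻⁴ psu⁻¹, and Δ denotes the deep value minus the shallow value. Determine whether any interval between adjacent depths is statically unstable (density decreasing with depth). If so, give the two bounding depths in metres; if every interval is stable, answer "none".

Evaluate Δρ/ρ₀ = −αΔT + βΔS across each adjacent pair:
  65–111 m: −αΔT+βΔS = −(1.1 × 10⁻⁴)(+7.7)+(7.1 × 10⁻⁴)(+0.11) = -7.7 × 10⁻⁴ → UNSTABLE
  111–180 m: −αΔT+βΔS = −(1.1 × 10⁻⁴)(-2.8)+(7.1 × 10⁻⁴)(+0.50) = 6.6 × 10⁻⁴ → stable
  180–226 m: −αΔT+βΔS = −(1.1 × 10⁻⁴)(-0.8)+(7.1 × 10⁻⁴)(+0.52) = 4.6 × 10⁻⁴ → stable
  226–254 m: −αΔT+βΔS = −(1.1 × 10⁻⁴)(+0.0)+(7.1 × 10⁻⁴)(+0.62) = 4.4 × 10⁻⁴ → stable
The 65–111 m interval has Δρ < 0: lighter water underlies denser water.

65–111 m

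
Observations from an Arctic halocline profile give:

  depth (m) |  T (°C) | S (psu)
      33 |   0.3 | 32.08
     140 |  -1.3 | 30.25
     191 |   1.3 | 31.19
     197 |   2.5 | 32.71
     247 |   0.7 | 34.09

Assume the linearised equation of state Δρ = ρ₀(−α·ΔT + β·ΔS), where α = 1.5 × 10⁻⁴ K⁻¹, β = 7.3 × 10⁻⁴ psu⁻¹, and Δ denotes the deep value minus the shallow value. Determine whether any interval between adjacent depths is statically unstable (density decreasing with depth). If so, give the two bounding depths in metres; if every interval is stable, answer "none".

33–140 m

Evaluate Δρ/ρ₀ = −αΔT + βΔS across each adjacent pair:
  33–140 m: −αΔT+βΔS = −(1.5 × 10⁻⁴)(-1.6)+(7.3 × 10⁻⁴)(-1.83) = -1.1 × 10⁻³ → UNSTABLE
  140–191 m: −αΔT+βΔS = −(1.5 × 10⁻⁴)(+2.6)+(7.3 × 10⁻⁴)(+0.94) = 3.0 × 10⁻⁴ → stable
  191–197 m: −αΔT+βΔS = −(1.5 × 10⁻⁴)(+1.2)+(7.3 × 10⁻⁴)(+1.52) = 9.3 × 10⁻⁴ → stable
  197–247 m: −αΔT+βΔS = −(1.5 × 10⁻⁴)(-1.8)+(7.3 × 10⁻⁴)(+1.38) = 1.3 × 10⁻³ → stable
The 33–140 m interval has Δρ < 0: lighter water underlies denser water.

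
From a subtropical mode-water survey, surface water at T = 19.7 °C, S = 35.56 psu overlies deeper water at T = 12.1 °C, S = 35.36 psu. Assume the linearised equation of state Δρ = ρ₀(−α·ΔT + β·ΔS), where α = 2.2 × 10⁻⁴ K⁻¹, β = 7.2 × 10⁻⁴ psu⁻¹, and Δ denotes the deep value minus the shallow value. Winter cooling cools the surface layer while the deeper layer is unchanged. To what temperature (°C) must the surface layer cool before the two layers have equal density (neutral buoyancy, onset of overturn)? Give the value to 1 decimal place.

Neutral buoyancy requires Δρ = 0, i.e. −α(T_deep − T_surf′) + β(S_deep − S_surf) = 0.
T_surf′ = T_deep − (β/α)·ΔS = 12.1 − (7.2 × 10⁻⁴/2.2 × 10⁻⁴)·(-0.20) = 12.755 °C.
Cooling required: 19.7 − (12.755) = 6.945 °C.

12.8 °C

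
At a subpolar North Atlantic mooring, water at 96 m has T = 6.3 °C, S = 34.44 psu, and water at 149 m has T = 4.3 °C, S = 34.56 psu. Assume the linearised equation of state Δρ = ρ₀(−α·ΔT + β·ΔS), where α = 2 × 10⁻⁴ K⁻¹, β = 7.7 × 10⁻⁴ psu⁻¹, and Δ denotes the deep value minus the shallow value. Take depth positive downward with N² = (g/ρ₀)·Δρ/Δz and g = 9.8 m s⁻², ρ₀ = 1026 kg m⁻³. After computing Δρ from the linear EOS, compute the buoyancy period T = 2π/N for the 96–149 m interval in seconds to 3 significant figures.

ΔT = -2.0 K, ΔS = +0.12 psu (deep − shallow).
Δρ/ρ₀ = −αΔT + βΔS = 4.00 × 10⁻⁴ + 9.24 × 10⁻⁵ = 4.924 × 10⁻⁴, so Δρ ≈ 0.5052 kg m⁻³.
N² = (g/ρ₀)·Δρ/Δz = g·(Δρ/ρ₀)/Δz = 9.8 × 4.924 × 10⁻⁴ / 53 = 9.1048 × 10⁻⁵ s⁻².
N = √(9.1048 × 10⁻⁵) = 9.5419 × 10⁻³ rad s⁻¹ → T = 2π/N = 658.48 s ≈ 658 s.

658 s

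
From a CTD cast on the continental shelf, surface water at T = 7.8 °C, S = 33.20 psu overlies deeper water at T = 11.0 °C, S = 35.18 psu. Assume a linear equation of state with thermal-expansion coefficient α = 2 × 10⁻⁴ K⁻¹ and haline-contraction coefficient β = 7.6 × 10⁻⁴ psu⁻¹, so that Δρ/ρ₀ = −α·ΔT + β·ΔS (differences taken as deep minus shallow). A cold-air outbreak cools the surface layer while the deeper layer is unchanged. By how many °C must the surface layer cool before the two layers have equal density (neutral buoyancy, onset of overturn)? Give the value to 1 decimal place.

4.3 °C

Neutral buoyancy requires Δρ = 0, i.e. −α(T_deep − T_surf′) + β(S_deep − S_surf) = 0.
T_surf′ = T_deep − (β/α)·ΔS = 11.0 − (7.6 × 10⁻⁴/2 × 10⁻⁴)·(+1.98) = 3.476 °C.
Cooling required: 7.8 − (3.476) = 4.324 °C.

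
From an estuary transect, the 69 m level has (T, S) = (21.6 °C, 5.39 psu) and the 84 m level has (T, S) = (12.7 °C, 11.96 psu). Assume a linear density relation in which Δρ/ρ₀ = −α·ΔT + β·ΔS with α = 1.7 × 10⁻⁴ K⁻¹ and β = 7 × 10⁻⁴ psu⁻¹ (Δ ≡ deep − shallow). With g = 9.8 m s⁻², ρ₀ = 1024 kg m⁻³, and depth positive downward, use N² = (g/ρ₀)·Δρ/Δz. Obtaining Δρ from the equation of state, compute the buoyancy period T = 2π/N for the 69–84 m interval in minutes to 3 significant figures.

ΔT = -8.9 K, ΔS = +6.57 psu (deep − shallow).
Δρ/ρ₀ = −αΔT + βΔS = 1.513 × 10⁻³ + 4.599 × 10⁻³ = 6.112 × 10⁻³, so Δρ ≈ 6.259 kg m⁻³.
N² = (g/ρ₀)·Δρ/Δz = g·(Δρ/ρ₀)/Δz = 9.8 × 6.112 × 10⁻³ / 15 = 3.9932 × 10⁻³ s⁻².
N = √(3.9932 × 10⁻³) = 0.063192 rad s⁻¹ → T = 2π/N = 99.430 s = 1.6572 min ≈ 1.66 min.

1.66 min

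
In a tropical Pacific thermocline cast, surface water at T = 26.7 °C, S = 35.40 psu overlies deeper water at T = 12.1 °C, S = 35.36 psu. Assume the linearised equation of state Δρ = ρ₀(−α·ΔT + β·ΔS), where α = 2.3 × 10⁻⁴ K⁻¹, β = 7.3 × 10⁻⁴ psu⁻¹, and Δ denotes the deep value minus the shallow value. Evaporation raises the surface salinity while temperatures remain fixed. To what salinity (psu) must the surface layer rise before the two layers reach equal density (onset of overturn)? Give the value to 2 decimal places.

Neutral buoyancy requires −α(T_deep − T_surf) + β(S_deep − S_surf′) = 0.
S_surf′ = S_deep − (α/β)·ΔT = 35.36 − (2.3 × 10⁻⁴/7.3 × 10⁻⁴)·(-14.6) = 39.9600 psu.
Increase required: 39.9600 − 35.40 = 4.5600 psu.

39.96 psu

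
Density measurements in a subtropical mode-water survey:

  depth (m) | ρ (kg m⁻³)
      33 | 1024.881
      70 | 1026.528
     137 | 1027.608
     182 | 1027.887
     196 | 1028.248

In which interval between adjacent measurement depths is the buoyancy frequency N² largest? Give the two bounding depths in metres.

33–70 m

Compute the density gradient over each adjacent pair:
  33–70 m: Δρ/Δz = 1.647/37 = 0.045 kg m⁻⁴
  70–137 m: Δρ/Δz = 1.080/67 = 0.016 kg m⁻⁴
  137–182 m: Δρ/Δz = 0.279/45 = 6.2 × 10⁻³ kg m⁻⁴
  182–196 m: Δρ/Δz = 0.361/14 = 0.026 kg m⁻⁴
The largest gradient is in the 33–70 m interval — the pycnocline.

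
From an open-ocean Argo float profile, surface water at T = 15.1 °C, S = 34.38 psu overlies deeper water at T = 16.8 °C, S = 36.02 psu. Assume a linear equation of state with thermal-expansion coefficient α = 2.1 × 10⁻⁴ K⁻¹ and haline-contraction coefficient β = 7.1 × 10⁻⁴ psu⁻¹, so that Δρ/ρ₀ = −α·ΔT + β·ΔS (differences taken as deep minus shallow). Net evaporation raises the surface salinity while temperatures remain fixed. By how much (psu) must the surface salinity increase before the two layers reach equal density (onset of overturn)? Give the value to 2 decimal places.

Neutral buoyancy requires −α(T_deep − T_surf) + β(S_deep − S_surf′) = 0.
S_surf′ = S_deep − (α/β)·ΔT = 36.02 − (2.1 × 10⁻⁴/7.1 × 10⁻⁴)·(+1.7) = 35.5172 psu.
Increase required: 35.5172 − 34.38 = 1.1372 psu.

1.14 psu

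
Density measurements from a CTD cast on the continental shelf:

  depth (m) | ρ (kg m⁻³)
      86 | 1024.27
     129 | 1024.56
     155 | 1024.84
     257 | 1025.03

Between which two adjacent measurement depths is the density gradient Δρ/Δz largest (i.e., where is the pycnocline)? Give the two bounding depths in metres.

Compute the density gradient over each adjacent pair:
  86–129 m: Δρ/Δz = 0.29/43 = 6.7 × 10⁻³ kg m⁻⁴
  129–155 m: Δρ/Δz = 0.28/26 = 0.011 kg m⁻⁴
  155–257 m: Δρ/Δz = 0.19/102 = 1.9 × 10⁻³ kg m⁻⁴
The largest gradient is in the 129–155 m interval — the pycnocline.

129–155 m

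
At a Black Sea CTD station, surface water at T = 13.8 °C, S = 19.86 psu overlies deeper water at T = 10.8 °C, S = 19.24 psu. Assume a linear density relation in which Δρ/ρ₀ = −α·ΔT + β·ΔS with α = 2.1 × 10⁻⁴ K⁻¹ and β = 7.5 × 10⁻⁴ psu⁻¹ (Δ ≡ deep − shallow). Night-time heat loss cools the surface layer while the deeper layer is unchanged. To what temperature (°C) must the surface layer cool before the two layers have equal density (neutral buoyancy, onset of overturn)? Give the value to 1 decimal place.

Neutral buoyancy requires Δρ = 0, i.e. −α(T_deep − T_surf′) + β(S_deep − S_surf) = 0.
T_surf′ = T_deep − (β/α)·ΔS = 10.8 − (7.5 × 10⁻⁴/2.1 × 10⁻⁴)·(-0.62) = 13.014 °C.
Cooling required: 13.8 − (13.014) = 0.786 °C.

13.0 °C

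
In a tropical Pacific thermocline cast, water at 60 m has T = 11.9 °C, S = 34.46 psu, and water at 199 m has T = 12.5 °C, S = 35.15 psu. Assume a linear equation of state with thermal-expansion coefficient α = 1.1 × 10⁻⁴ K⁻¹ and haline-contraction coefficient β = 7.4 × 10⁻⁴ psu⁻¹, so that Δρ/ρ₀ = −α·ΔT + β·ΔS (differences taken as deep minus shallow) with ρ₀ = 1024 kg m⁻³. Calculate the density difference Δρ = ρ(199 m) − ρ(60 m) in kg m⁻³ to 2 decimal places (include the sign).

ΔT = +0.6 K, ΔS = +0.69 psu (deep − shallow).
Δρ/ρ₀ = −(1.1 × 10⁻⁴)(+0.6) + (7.4 × 10⁻⁴)(+0.69) = 4.446 × 10⁻⁴.
Δρ = 1024 × (4.446 × 10⁻⁴) = +0.46 kg m⁻³.
Positive Δρ: denser below, stable.

+0.46 kg m⁻³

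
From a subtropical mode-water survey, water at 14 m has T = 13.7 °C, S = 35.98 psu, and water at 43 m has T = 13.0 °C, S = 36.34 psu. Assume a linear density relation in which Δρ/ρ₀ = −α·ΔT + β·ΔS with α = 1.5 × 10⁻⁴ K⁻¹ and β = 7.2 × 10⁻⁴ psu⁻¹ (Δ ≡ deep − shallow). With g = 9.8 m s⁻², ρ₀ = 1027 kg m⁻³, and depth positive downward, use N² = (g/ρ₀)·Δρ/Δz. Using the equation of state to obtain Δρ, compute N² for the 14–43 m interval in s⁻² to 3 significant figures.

1.23 × 10⁻⁴ s⁻²

ΔT = -0.7 K, ΔS = +0.36 psu (deep − shallow).
Δρ/ρ₀ = −αΔT + βΔS = 1.05 × 10⁻⁴ + 2.592 × 10⁻⁴ = 3.642 × 10⁻⁴, so Δρ ≈ 0.3740 kg m⁻³.
N² = (g/ρ₀)·Δρ/Δz = g·(Δρ/ρ₀)/Δz = 9.8 × 3.642 × 10⁻⁴ / 29 = 1.2307 × 10⁻⁴ s⁻² ≈ 1.23 × 10⁻⁴ s⁻².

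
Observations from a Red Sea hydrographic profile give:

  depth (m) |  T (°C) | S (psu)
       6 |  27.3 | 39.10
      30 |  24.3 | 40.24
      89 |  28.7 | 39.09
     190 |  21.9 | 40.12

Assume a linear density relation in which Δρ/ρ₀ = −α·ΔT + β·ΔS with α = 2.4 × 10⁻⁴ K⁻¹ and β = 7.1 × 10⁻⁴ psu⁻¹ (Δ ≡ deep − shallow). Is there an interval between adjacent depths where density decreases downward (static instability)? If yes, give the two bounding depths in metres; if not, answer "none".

Evaluate Δρ/ρ₀ = −αΔT + βΔS across each adjacent pair:
  6–30 m: −αΔT+βΔS = −(2.4 × 10⁻⁴)(-3.0)+(7.1 × 10⁻⁴)(+1.14) = 1.5 × 10⁻³ → stable
  30–89 m: −αΔT+βΔS = −(2.4 × 10⁻⁴)(+4.4)+(7.1 × 10⁻⁴)(-1.15) = -1.9 × 10⁻³ → UNSTABLE
  89–190 m: −αΔT+βΔS = −(2.4 × 10⁻⁴)(-6.8)+(7.1 × 10⁻⁴)(+1.03) = 2.4 × 10⁻³ → stable
The 30–89 m interval has Δρ < 0: lighter water underlies denser water.

30–89 m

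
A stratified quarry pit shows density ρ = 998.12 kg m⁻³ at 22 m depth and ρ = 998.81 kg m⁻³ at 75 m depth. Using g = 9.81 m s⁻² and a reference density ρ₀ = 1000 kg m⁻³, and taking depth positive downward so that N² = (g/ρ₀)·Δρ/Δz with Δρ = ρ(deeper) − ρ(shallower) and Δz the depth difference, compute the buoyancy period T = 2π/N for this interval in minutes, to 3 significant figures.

9.27 min

Δρ = 998.81 − 998.12 = 0.69 kg m⁻³ over Δz = 75 − 22 = 53 m.
N² = (9.81/1000) × (0.69/53) = 1.2772 × 10⁻⁴ s⁻².
N = √(1.2772 × 10⁻⁴) = 0.011301 rad s⁻¹, so T = 2π/N = 555.98 s = 9.2663 min ≈ 9.27 min.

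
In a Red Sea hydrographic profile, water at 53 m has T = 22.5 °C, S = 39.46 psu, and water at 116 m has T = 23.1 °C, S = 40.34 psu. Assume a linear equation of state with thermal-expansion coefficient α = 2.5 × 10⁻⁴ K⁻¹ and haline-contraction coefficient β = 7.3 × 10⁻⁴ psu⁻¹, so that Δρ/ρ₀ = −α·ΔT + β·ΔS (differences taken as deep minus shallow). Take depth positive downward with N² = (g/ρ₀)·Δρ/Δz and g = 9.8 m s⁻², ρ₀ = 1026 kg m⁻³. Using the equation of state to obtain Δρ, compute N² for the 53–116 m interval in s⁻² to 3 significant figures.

7.66 × 10⁻⁵ s⁻²

ΔT = +0.6 K, ΔS = +0.88 psu (deep − shallow).
Δρ/ρ₀ = −αΔT + βΔS = -1.50 × 10⁻⁴ + 6.424 × 10⁻⁴ = 4.924 × 10⁻⁴, so Δρ ≈ 0.5052 kg m⁻³.
N² = (g/ρ₀)·Δρ/Δz = g·(Δρ/ρ₀)/Δz = 9.8 × 4.924 × 10⁻⁴ / 63 = 7.6596 × 10⁻⁵ s⁻² ≈ 7.66 × 10⁻⁵ s⁻².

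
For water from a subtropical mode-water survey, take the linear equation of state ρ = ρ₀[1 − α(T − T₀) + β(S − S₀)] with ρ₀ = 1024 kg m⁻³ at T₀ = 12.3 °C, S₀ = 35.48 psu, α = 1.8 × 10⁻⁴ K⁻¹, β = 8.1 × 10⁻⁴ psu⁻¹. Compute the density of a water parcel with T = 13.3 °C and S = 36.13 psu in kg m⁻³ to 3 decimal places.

1024.355 kg m⁻³

T − T₀ = +1.0 K, S − S₀ = +0.65 psu.
Bracket = 1 − α·(+1.0) + β·(+0.65) = 1 + (3.465 × 10⁻⁴) = 1.0003465.
ρ = 1024 × 1.0003465 = 1024.355 kg m⁻³.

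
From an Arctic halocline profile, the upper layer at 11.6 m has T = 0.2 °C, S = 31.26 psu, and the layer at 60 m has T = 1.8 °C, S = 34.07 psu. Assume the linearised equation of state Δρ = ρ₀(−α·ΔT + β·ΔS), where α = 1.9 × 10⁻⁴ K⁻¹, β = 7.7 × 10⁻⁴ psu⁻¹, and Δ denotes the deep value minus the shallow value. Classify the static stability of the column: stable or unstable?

stable

ΔT = 1.8 − 0.2 = +1.6 K and ΔS = 34.07 − 31.26 = +2.81 psu (deep − shallow).
−αΔT = -3.04 × 10⁻⁴; βΔS = 2.1637 × 10⁻³; sum Δρ/ρ₀ = 1.8597 × 10⁻³.
Δρ/ρ₀ > 0, so Δρ > 0: deeper water is denser → statically stable.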